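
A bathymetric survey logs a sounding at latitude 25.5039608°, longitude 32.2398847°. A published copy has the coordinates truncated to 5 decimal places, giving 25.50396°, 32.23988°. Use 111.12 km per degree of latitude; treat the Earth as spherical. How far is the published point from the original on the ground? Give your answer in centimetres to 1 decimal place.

48.0 centimetres

Δlat = 25.5039608 − 25.50396 = +0.0000008°; Δlon = 32.2398847 − 32.23988 = +0.0000047°.
North–south shift: 0.0000008 × 111120 = 0.088896 m.
E–W at 25.504°: 0.0000047° × 111120 × cos 25.504° = 0.0000047 × 111120 × 0.9026 ≈ 0.471372 m.
Distance: √(0.088896² + 0.471372²) ≈ 0.479681 m.
That is 0.479681 m = 47.968 cm.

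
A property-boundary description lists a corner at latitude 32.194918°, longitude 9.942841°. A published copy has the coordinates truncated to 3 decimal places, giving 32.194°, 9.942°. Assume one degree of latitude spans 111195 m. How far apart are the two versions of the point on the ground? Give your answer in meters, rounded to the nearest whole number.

129 meters

The latitude changed by +0.000918° and the longitude by +0.000841°.
N–S: 0.000918° × 111195 m/° = 102.077 m.
East–west at this latitude: 0.000841° × 111195 × cos 32.194° ≈ 0.000841 × 94098.7 = 79.137 m.
Combined displacement = (102.077² + 79.137²)^½ ≈ 129.16 m.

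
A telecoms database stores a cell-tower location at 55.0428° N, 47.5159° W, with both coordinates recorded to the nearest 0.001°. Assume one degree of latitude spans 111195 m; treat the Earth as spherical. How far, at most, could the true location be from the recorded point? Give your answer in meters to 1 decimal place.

Rounding to 3 decimal places leaves each coordinate within ±0.0005° of the true value.
N–S: 0.0005° × 111195 m/° = 55.5975 m.
E–W at 55.0428°: 0.0005° × 111195 × cos 55.0428° = 0.0005 × 111195 × 0.5730 ≈ 31.8554 m.
Combining orthogonally: (55.5975² + 31.8554²)^½ ≈ 64.0769 m.

64.1 meters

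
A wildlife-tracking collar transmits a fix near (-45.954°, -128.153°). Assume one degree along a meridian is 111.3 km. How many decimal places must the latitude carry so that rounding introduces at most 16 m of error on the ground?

One degree of latitude covers 111300 m.
N decimal places → at most half a unit in the last place, 0.5 × 10⁻ᴺ° = 111300/2 × 10⁻ᴺ m.
Setting 55650 × 10⁻ᴺ ≤ 16 gives 10ᴺ ≥ 3478, i.e. N ≥ 3.54.
At 3 places the error can reach 55.6 m, but 4 places keeps it to 5.57 m.

4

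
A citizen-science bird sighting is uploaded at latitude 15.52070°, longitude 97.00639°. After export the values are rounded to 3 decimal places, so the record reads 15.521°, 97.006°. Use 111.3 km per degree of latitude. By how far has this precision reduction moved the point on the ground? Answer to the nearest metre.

Δlat = 15.52070 − 15.521 = -0.00030°; Δlon = 97.00639 − 97.006 = +0.00039°.
N–S: -0.00030° × 111300 m/° = -33.39 m.
E–W at 15.521°: 0.00039° × 111300 × cos 15.521° = 0.00039 × 111300 × 0.9635 ≈ 41.8241 m.
Combined displacement = (33.39² + 41.8241²)^½ ≈ 53.5177 m.

54 metres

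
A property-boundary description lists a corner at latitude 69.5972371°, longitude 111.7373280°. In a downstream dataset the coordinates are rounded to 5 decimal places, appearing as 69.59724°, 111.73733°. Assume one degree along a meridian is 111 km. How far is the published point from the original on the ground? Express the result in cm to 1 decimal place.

33.1 cm

Δlat = 69.5972371 − 69.59724 = -0.0000029°; Δlon = 111.7373280 − 111.73733 = -0.0000020°.
N–S: -0.0000029° × 111000 m/° = -0.3219 m.
East–west at this latitude: -0.0000020° × 111000 × cos 69.5972° ≈ -0.0000020 × 38696.5 = -0.077393 m.
Combined displacement = (0.3219² + 0.077393²)^½ ≈ 0.331073 m.
That is 0.331073 m = 33.107 cm.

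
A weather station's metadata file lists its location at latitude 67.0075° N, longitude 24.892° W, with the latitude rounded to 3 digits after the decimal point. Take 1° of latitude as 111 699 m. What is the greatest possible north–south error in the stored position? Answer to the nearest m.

56 m

Rounding to 3 decimal places leaves the latitude within ±0.0005° of the true value.
So the N–S error is at most 0.0005 × 111699 = 55.8495 m.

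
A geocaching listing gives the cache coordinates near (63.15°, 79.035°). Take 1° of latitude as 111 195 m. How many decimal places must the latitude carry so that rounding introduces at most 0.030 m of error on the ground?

7

One degree of latitude covers 111195 m.
N decimal places → at most half a unit in the last place, 0.5 × 10⁻ᴺ° = 111195/2 × 10⁻ᴺ m.
Setting 55597.5 × 10⁻ᴺ ≤ 0.030 gives 10ᴺ ≥ 1.853e+06, i.e. N ≥ 6.27.
So 7 decimal places suffice (0.00556 m); 6 would allow up to 0.0556 m.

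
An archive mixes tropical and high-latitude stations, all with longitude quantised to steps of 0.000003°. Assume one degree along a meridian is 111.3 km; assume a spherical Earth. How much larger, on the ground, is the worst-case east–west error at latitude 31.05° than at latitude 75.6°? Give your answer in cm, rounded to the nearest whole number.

10 cm

With a 0.000003° grid the true value lies within half a step, ±0.000003°/2 = ±1.5e-06°, of the stored one.
Error at 31.05° = 1.5e-06° × 111300 × cos 31.05° ≈ 0.16695 × 0.8567 = 0.14303 m.
At 75.6°: 1.5e-06° × 111300 × cos 75.6° = 1.5e-06 × 111300 × 0.2487 ≈ 0.041519 m.
Difference: 0.14303 − 0.041519 = 0.10151 m.
That is 0.10151 m = 10.151 cm.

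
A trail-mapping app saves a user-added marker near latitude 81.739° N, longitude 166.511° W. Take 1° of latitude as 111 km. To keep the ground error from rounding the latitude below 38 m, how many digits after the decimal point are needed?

4

One degree of latitude covers 111000 m.
N decimal places → at most half a unit in the last place, 0.5 × 10⁻ᴺ° = 111000/2 × 10⁻ᴺ m.
Setting 55500 × 10⁻ᴺ ≤ 38 gives 10ᴺ ≥ 1461, i.e. N ≥ 3.16.
So 4 decimal places suffice (5.55 m); 3 would allow up to 55.5 m.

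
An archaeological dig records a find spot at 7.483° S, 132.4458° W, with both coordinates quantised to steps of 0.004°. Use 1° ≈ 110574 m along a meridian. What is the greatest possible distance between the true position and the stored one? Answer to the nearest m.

With a 0.004° grid the true value lies within half a step, ±0.004°/2 = ±0.002°, of the stored one.
N–S: 0.002° × 110574 m/° = 221.148 m.
East–west component at 7.483°: 0.002° × 110574 × cos 7.483° ≈ 0.002 × 109632 ≈ 219.265 m.
The two errors are perpendicular, so the maximum displacement is √(221.148² + 219.265²) ≈ 311.422 m.

311 m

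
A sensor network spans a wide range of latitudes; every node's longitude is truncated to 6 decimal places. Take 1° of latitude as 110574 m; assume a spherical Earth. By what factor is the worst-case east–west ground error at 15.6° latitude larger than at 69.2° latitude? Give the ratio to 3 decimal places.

2.712

Truncating at 6 decimal places can drop up to a full unit in the last place, so the longitude may be off by as much as 1e-06°.
At 15.6°: 1e-06° × 110574 × cos 15.6° = 1e-06 × 110574 × 0.9632 ≈ 0.1065 m.
Error at 69.2° = 1e-06° × 110574 × cos 69.2° ≈ 0.11057 × 0.3551 = 0.039266 m.
Ratio: 0.1065 / 0.039266 = cos 15.6° / cos 69.2° ≈ 2.7123.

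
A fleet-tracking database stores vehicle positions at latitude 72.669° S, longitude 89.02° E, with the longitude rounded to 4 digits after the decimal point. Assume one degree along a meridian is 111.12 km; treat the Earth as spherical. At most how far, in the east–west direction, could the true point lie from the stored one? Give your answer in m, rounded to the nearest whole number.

2 m

Rounding to 4 decimal places leaves the longitude within ±5e-05° of the true value.
Parallels shrink by cos φ, so at 72.669° a degree of longitude is 111120 × 0.2979 ≈ 33101.7 m.
So at most 5e-05° × 33101.7 ≈ 1.65508 m east–west.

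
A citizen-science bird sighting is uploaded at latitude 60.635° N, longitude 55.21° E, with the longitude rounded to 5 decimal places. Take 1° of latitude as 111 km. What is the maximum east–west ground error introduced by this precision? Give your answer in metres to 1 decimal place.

0.3 metres

Rounding to 5 decimal places leaves the longitude within ±5e-06° of the true value.
Parallels shrink by cos φ, so at 60.635° a degree of longitude is 111000 × 0.4904 ≈ 54431.2 m.
So at most 5e-06° × 54431.2 ≈ 0.272156 m east–west.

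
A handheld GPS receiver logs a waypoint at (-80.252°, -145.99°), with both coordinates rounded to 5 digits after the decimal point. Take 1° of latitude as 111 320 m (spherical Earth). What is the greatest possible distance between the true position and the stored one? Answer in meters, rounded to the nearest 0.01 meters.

0.56 meters

Rounding to 5 decimal places leaves each coordinate within ±5e-06° of the true value.
N–S: 5e-06° × 111320 m/° = 0.5566 m.
East–west component at 80.252°: 5e-06° × 111320 × cos 80.252° ≈ 5e-06 × 18848.2 ≈ 0.0942408 m.
Combining orthogonally: (0.5566² + 0.0942408²)^½ ≈ 0.564522 m.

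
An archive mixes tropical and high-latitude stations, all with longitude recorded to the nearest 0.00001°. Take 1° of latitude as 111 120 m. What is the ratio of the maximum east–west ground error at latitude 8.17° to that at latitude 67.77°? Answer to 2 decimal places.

Rounding to 5 decimal places leaves the longitude within ±5e-06° of the true value.
Error at 8.17° = 5e-06° × 111120 × cos 8.17° ≈ 0.5556 × 0.9899 = 0.54996 m.
Error at 67.77° = 5e-06° × 111120 × cos 67.77° ≈ 0.5556 × 0.3783 = 0.2102 m.
The ratio reduces to cos 8.17° / cos 67.77° = 0.9899/0.3783 ≈ 2.6164.

2.62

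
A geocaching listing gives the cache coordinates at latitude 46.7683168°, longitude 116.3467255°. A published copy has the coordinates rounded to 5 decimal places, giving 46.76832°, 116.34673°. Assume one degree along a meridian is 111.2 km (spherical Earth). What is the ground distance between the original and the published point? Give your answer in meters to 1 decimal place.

Δlat = 46.7683168 − 46.76832 = -0.0000032°; Δlon = 116.3467255 − 116.34673 = -0.0000045°.
North–south shift: -0.0000032 × 111200 = -0.35584 m.
East–west at this latitude: -0.0000045° × 111200 × cos 46.7683° ≈ -0.0000045 × 76166.4 = -0.342749 m.
Hypotenuse of the two orthogonal shifts: √(0.35584² + 0.342749²) = 0.494064 m.

0.5 meters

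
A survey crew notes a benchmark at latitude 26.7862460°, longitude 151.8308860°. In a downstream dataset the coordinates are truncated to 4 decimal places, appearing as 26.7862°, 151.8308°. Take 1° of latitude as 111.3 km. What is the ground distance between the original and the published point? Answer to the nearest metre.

10 metres

The latitude changed by +0.0000460° and the longitude by +0.0000860°.
North–south shift: 0.0000460 × 111300 = 5.1198 m.
E–W at 26.7862°: 0.0000860° × 111300 × cos 26.7862° = 0.0000860 × 111300 × 0.8927 ≈ 8.54469 m.
Distance: √(5.1198² + 8.54469²) ≈ 9.96113 m.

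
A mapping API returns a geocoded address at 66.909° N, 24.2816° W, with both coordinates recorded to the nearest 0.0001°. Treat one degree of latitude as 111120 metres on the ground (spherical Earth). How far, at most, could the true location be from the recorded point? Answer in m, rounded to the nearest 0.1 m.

Rounding to 4 decimal places leaves each coordinate within ±5e-05° of the true value.
N–S: 5e-05° × 111120 m/° = 5.556 m.
East–west component at 66.909°: 5e-05° × 111120 × cos 66.909° ≈ 5e-05 × 43580.4 ≈ 2.17902 m.
Combining orthogonally: (5.556² + 2.17902²)^½ ≈ 5.96802 m.

6.0 m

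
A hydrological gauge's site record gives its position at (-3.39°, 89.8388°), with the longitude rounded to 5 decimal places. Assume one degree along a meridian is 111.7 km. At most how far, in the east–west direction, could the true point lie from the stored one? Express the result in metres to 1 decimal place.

0.6 metres

Rounding to 5 decimal places leaves the longitude within ±5e-06° of the true value.
At latitude 3.39° a degree of longitude spans 111700 m × cos 3.39° = 111700 × 0.9983 ≈ 111505 m.
So at most 5e-06° × 111505 ≈ 0.557523 m east–west.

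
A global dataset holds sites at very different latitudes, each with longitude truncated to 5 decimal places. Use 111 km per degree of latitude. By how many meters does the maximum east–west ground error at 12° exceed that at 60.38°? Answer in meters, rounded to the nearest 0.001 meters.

Truncating at 5 decimal places can drop up to a full unit in the last place, so the longitude may be off by as much as 1e-05°.
Error at 12° = 1e-05° × 111000 × cos 12° ≈ 1.11 × 0.9781 = 1.0857 m.
At 60.38°: 1e-05° × 111000 × cos 60.38° = 1e-05 × 111000 × 0.4942 ≈ 0.54861 m.
Difference: 1.0857 − 0.54861 = 0.53713 m.

0.537 meters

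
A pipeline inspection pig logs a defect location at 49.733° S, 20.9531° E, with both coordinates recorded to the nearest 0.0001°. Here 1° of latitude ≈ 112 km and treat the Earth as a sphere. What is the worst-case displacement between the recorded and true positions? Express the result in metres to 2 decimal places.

Rounding to 4 decimal places leaves each coordinate within ±5e-05° of the true value.
N–S: 5e-05° × 112000 m/° = 5.6 m.
East–west component at 49.733°: 5e-05° × 112000 × cos 49.733° ≈ 5e-05 × 72391.2 ≈ 3.61956 m.
The two errors are perpendicular, so the maximum displacement is √(5.6² + 3.61956²) ≈ 6.66793 m.

6.67 metres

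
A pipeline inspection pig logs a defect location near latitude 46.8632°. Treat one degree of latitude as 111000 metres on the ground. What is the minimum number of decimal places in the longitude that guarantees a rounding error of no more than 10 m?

At 46.8632° one degree of longitude covers 111000 × cos 46.8632° ≈ 111000 × 0.6837 ≈ 75895.4 m.
Rounding to N decimal places gives at most 0.5 × 10⁻ᴺ degrees of error, i.e. 0.5 × 10⁻ᴺ × 75895.4 m.
Need 0.5 × 75895.4 × 10⁻ᴺ ≤ 10 → 10⁻ᴺ ≤ 2.635e-04, so N ≥ 3.58.
N = 3 would give 37.9 m (too coarse); N = 4 gives 3.79 m ≤ 10 m.

4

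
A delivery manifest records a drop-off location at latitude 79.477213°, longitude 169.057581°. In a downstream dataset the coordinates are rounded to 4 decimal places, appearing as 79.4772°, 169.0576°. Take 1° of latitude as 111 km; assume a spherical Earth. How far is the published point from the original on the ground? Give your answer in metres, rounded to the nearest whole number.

1 metres

The latitude changed by +0.000013° and the longitude by -0.000019°.
N–S: 0.000013° × 111000 m/° = 1.443 m.
East–west at this latitude: -0.000019° × 111000 × cos 79.4772° ≈ -0.000019 × 20271.6 = -0.38516 m.
Combined displacement = (1.443² + 0.38516²)^½ ≈ 1.49352 m.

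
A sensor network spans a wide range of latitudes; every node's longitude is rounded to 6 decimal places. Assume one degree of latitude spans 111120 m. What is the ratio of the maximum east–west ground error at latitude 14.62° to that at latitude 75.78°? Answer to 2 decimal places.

Rounding to 6 decimal places leaves the longitude within ±5e-07° of the true value.
At 14.62°: 5e-07° × 111120 × cos 14.62° = 5e-07 × 111120 × 0.9676 ≈ 0.053761 m.
Error at 75.78° = 5e-07° × 111120 × cos 75.78° ≈ 0.05556 × 0.2456 = 0.013648 m.
The ratio reduces to cos 14.62° / cos 75.78° = 0.9676/0.2456 ≈ 3.9391.

3.94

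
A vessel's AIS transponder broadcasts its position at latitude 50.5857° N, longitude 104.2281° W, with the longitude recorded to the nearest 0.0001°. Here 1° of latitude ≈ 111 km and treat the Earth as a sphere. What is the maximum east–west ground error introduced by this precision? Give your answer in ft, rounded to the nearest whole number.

Rounding to 4 decimal places leaves the longitude within ±5e-05° of the true value.
At latitude 50.5857° a degree of longitude spans 111000 m × cos 50.5857° = 111000 × 0.6349 ≈ 70476.5 m.
So at most 5e-05° × 70476.5 ≈ 3.52382 m east–west.
In feet: 3.52382 m ÷ 0.3048 ≈ 11.561 ft.

12 ft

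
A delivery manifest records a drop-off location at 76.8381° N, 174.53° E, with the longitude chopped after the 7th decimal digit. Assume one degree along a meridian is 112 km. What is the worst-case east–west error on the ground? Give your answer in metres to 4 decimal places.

Truncating at 7 decimal places can drop up to a full unit in the last place, so the longitude may be off by as much as 1e-07°.
One degree of longitude at 76.8381° is 112000 × cos 76.8381° ≈ 112000 × 0.2277 = 25502.8 m.
East–west error: 1e-07° × 25502.8 m/° ≈ 0.00255028 m.

0.0026 metres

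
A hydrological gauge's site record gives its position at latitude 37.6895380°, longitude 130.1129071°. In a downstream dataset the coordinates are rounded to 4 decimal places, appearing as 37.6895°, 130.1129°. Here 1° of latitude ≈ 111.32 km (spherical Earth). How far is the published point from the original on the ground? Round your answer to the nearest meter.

4 meters

Δlat = 37.6895380 − 37.6895 = +0.0000380°; Δlon = 130.1129071 − 130.1129 = +0.0000071°.
N–S: 0.0000380° × 111320 m/° = 4.23016 m.
East–west at this latitude: 0.0000071° × 111320 × cos 37.6895° ≈ 0.0000071 × 88091.5 = 0.625449 m.
Hypotenuse of the two orthogonal shifts: √(4.23016² + 0.625449²) = 4.27615 m.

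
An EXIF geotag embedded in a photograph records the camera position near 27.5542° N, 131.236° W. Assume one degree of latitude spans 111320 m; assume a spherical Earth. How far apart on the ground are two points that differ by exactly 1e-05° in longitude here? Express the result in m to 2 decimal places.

0.99 m

One degree of longitude here spans 111320 × cos 27.5542° = 111320 × 0.8866 ≈ 98693.4 m; 1e-05° of that is 0.986934 m.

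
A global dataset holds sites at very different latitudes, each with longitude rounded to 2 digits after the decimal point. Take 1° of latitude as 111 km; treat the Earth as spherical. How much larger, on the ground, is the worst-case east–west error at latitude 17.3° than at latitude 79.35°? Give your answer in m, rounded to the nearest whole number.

427 m

Rounding to 2 decimal places leaves the longitude within ±0.005° of the true value.
At 17.3°: 0.005° × 111000 × cos 17.3° = 0.005 × 111000 × 0.9548 ≈ 529.89 m.
At 79.35°: 0.005° × 111000 × cos 79.35° = 0.005 × 111000 × 0.1848 ≈ 102.57 m.
So the lower-latitude error exceeds the higher by 529.89 − 102.57 = 427.32 m.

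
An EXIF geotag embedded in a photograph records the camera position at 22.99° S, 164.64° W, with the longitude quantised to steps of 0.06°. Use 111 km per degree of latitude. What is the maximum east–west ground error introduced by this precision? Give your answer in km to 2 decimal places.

3.07 km

With a 0.06° grid the true value lies within half a step, ±0.06°/2 = ±0.03°, of the stored one.
Parallels shrink by cos φ, so at 22.99° a degree of longitude is 111000 × 0.9206 ≈ 102184 m.
East–west error: 0.03° × 102184 m/° ≈ 3065.51 m.
That is 3065.51 m = 3.0655 km.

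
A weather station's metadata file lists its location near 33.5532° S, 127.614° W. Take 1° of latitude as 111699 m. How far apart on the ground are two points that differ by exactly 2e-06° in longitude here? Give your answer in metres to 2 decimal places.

At 33.5532° a degree of longitude is 111699 × cos 33.5532° ≈ 93086.9 m, so 2e-06° corresponds to 0.186174 m.

0.19 metres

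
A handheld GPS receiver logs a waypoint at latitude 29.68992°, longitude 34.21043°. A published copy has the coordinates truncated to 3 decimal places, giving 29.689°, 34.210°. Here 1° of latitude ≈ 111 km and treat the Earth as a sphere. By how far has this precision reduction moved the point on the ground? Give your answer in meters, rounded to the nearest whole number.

110 meters

The latitude changed by +0.00092° and the longitude by +0.00043°.
N–S: 0.00092° × 111000 m/° = 102.12 m.
E–W at 29.689°: 0.00043° × 111000 × cos 29.689° = 0.00043 × 111000 × 0.8687 ≈ 41.4643 m.
Combined displacement = (102.12² + 41.4643²)^½ ≈ 110.217 m.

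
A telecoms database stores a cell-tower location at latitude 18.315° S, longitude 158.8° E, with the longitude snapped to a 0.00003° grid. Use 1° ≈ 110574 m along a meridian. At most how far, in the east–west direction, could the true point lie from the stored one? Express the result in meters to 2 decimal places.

1.57 meters

With a 0.00003° grid the true value lies within half a step, ±0.00003°/2 = ±1.5e-05°, of the stored one.
At latitude 18.315° a degree of longitude spans 110574 m × cos 18.315° = 110574 × 0.9493 ≈ 104973 m.
So at most 1.5e-05° × 104973 ≈ 1.57459 m east–west.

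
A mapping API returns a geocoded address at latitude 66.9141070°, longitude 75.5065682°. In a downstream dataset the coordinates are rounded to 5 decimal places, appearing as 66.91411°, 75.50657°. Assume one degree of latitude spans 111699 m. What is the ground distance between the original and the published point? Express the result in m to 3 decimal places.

0.344 m

The latitude changed by -0.0000030° and the longitude by -0.0000018°.
N–S: -0.0000030° × 111699 m/° = -0.335097 m.
East–west at this latitude: -0.0000018° × 111699 × cos 66.9141° ≈ -0.0000018 × 43798.4 = -0.078837 m.
Distance: √(0.335097² + 0.078837²) ≈ 0.344246 m.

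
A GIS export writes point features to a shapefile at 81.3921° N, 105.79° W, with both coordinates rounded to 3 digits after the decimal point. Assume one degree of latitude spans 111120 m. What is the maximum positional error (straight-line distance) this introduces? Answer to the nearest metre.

Rounding to 3 decimal places leaves each coordinate within ±0.0005° of the true value.
Latitude error → 0.0005 × 111120 = 55.56 m along the meridian.
East–west component at 81.3921°: 0.0005° × 111120 × cos 81.3921° ≈ 0.0005 × 16631.5 ≈ 8.31576 m.
Combining orthogonally: (55.56² + 8.31576²)^½ ≈ 56.1789 m.

56 metres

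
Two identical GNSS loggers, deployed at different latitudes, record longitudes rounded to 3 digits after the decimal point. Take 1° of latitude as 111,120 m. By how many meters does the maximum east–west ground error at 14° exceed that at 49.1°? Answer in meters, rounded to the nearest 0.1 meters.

Rounding to 3 decimal places leaves the longitude within ±0.0005° of the true value.
Error at 14° = 0.0005° × 111120 × cos 14° ≈ 55.56 × 0.9703 = 53.91 m.
Error at 49.1° = 0.0005° × 111120 × cos 49.1° ≈ 55.56 × 0.6547 = 36.377 m.
So the lower-latitude error exceeds the higher by 53.91 − 36.377 = 17.532 m.

17.5 meters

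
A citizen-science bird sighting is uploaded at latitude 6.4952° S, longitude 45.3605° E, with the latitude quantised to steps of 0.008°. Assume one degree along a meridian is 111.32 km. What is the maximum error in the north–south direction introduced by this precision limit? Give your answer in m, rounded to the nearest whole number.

With a 0.008° grid the true value lies within half a step, ±0.008°/2 = ±0.004°, of the stored one.
So the N–S error is at most 0.004 × 111320 = 445.28 m.

445 m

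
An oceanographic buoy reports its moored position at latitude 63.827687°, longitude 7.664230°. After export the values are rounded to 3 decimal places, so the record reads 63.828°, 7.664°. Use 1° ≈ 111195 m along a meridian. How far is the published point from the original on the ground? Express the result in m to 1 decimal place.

Δlat = 63.827687 − 63.828 = -0.000313°; Δlon = 7.664230 − 7.664 = +0.000230°.
N–S: -0.000313° × 111195 m/° = -34.804 m.
E–W at 63.828°: 0.000230° × 111195 × cos 63.828° = 0.000230 × 111195 × 0.4411 ≈ 11.2802 m.
Combined displacement = (34.804² + 11.2802²)^½ ≈ 36.5864 m.

36.6 m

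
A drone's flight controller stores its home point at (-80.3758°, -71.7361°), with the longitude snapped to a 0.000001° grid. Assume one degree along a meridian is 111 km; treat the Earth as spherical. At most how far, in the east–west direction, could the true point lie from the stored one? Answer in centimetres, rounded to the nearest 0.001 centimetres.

With a 0.000001° grid the true value lies within half a step, ±0.000001°/2 = ±5e-07°, of the stored one.
One degree of longitude at 80.3758° is 111000 × cos 80.3758° ≈ 111000 × 0.1672 = 18557.6 m.
East–west error: 5e-07° × 18557.6 m/° ≈ 0.00927878 m.
That is 0.00927878 m = 0.92788 cm.

0.928 centimetres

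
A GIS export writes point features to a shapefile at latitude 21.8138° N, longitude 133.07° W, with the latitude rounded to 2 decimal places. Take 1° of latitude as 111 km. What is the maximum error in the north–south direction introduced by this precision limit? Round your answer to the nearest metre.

Rounding to 2 decimal places leaves the latitude within ±0.005° of the true value.
So the N–S error is at most 0.005 × 111000 = 555 m.

555 metres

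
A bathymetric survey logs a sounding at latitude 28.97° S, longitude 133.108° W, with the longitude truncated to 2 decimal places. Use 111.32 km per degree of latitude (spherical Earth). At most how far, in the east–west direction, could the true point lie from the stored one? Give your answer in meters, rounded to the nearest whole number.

Truncating at 2 decimal places can drop up to a full unit in the last place, so the longitude may be off by as much as 0.01°.
At latitude 28.97° a degree of longitude spans 111320 m × cos 28.97° = 111320 × 0.8749 ≈ 97390.9 m.
East–west error: 0.01° × 97390.9 m/° ≈ 973.909 m.

974 meters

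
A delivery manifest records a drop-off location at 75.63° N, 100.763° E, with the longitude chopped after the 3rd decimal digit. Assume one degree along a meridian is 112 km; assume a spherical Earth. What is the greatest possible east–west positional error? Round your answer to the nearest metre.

28 metres

Truncating at 3 decimal places can drop up to a full unit in the last place, so the longitude may be off by as much as 0.001°.
One degree of longitude at 75.63° is 112000 × cos 75.63° ≈ 112000 × 0.2482 = 27796.5 m.
Maximum E–W displacement: 0.001 × 27796.5 = 27.7965 m.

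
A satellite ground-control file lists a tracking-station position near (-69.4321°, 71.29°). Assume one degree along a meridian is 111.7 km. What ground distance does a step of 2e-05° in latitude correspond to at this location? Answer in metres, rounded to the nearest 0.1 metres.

2.2 metres

Along a meridian 2e-05° is 2e-05 × 111700 = 2.234 m.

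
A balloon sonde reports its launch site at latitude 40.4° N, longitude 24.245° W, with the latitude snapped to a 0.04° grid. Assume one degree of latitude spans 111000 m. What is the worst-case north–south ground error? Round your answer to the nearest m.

With a 0.04° grid the true value lies within half a step, ±0.04°/2 = ±0.02°, of the stored one.
North–south distance: 0.02° × 111000 m/° = 2220 m.

2220 m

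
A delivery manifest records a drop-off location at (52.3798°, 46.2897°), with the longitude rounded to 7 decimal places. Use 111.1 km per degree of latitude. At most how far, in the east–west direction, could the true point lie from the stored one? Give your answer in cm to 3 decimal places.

0.339 cm

Rounding to 7 decimal places leaves the longitude within ±5e-08° of the true value.
At latitude 52.3798° a degree of longitude spans 111100 m × cos 52.3798° = 111100 × 0.6104 ≈ 67818.2 m.
Maximum E–W displacement: 5e-08 × 67818.2 = 0.00339091 m.
That is 0.00339091 m = 0.33909 cm.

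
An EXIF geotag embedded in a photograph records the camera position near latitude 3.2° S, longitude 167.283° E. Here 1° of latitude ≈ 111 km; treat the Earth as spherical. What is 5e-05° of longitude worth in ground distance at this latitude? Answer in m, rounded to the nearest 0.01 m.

5.54 m

One degree of longitude here spans 111000 × cos 3.2° = 111000 × 0.9984 ≈ 110827 m; 5e-05° of that is 5.54135 m.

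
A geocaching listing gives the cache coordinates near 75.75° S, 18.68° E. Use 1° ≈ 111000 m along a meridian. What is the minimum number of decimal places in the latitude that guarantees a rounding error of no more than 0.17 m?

6 decimal places

One degree of latitude covers 111000 m.
With N decimal places the half-ulp bound is 0.5·10⁻ᴺ°, or 0.5·10⁻ᴺ × 111000 m on the ground.
Setting 55500 × 10⁻ᴺ ≤ 0.17 gives 10ᴺ ≥ 3.265e+05, i.e. N ≥ 5.51.
So 6 decimal places suffice (0.0555 m); 5 would allow up to 0.555 m.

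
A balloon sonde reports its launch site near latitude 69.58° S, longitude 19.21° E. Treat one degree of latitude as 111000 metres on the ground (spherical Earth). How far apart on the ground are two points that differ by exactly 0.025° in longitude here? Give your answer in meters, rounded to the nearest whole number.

968 meters

0.025° of longitude at 69.58° is 0.025 × 111000 × cos 69.58° ≈ 0.025 × 38727.8 = 968.195 m.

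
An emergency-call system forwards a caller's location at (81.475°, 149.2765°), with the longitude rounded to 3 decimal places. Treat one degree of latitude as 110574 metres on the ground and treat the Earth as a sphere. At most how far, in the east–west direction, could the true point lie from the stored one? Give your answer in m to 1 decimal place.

8.2 m

Rounding to 3 decimal places leaves the longitude within ±0.0005° of the true value.
One degree of longitude at 81.475° is 110574 × cos 81.475° ≈ 110574 × 0.1482 = 16391.6 m.
So at most 0.0005° × 16391.6 ≈ 8.1958 m east–west.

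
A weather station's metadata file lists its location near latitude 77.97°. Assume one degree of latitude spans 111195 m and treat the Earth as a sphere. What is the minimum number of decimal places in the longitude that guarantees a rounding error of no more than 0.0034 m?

7

At 77.97° one degree of longitude covers 111195 × cos 77.97° ≈ 111195 × 0.2084 ≈ 23175.7 m.
Rounding to N decimal places gives at most 0.5 × 10⁻ᴺ degrees of error, i.e. 0.5 × 10⁻ᴺ × 23175.7 m.
Setting 11587.8 × 10⁻ᴺ ≤ 0.0034 gives 10ᴺ ≥ 3.408e+06, i.e. N ≥ 6.53.
So 7 decimal places suffice (0.00116 m); 6 would allow up to 0.0116 m.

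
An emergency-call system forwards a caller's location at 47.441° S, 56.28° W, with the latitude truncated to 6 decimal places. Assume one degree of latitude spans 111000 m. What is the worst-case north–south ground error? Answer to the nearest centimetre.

Truncating at 6 decimal places can drop up to a full unit in the last place, so the latitude may be off by as much as 1e-06°.
So the N–S error is at most 1e-06 × 111000 = 0.111 m.
That is 0.111 m = 11.1 cm.

11 centimetres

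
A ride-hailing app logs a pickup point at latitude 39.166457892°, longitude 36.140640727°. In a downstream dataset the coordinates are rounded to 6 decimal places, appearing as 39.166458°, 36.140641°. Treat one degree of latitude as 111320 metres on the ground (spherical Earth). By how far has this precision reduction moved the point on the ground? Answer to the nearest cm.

The latitude changed by -0.000000108° and the longitude by -0.000000273°.
North–south shift: -0.000000108 × 111320 = -0.0120226 m.
East–west at this latitude: -0.000000273° × 111320 × cos 39.1665° ≈ -0.000000273 × 86308 = -0.0235621 m.
Hypotenuse of the two orthogonal shifts: √(0.0120226² + 0.0235621²) = 0.0264521 m.
That is 0.0264521 m = 2.6452 cm.

3 cm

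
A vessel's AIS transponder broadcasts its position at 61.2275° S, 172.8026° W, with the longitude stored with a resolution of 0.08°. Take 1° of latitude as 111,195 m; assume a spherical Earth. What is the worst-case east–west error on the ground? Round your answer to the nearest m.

2141 m

With a 0.08° grid the true value lies within half a step, ±0.08°/2 = ±0.04°, of the stored one.
One degree of longitude at 61.2275° is 111195 × cos 61.2275° ≈ 111195 × 0.4813 = 53521.8 m.
Maximum E–W displacement: 0.04 × 53521.8 = 2140.87 m.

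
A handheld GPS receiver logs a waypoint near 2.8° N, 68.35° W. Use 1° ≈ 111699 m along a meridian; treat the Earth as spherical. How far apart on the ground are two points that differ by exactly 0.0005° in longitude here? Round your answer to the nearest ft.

0.0005° of longitude at 2.8° is 0.0005 × 111699 × cos 2.8° ≈ 0.0005 × 111566 = 55.7828 m.
Converting: 55.7828 m × 3.2808 ft/m ≈ 183.01 ft.

183 ft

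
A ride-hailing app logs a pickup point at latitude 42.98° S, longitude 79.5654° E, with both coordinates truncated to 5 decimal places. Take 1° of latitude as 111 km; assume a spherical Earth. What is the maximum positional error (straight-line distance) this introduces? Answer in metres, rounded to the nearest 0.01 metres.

1.38 metres

Truncating at 5 decimal places can drop up to a full unit in the last place, so each coordinate may be off by as much as 1e-05°.
Latitude error → 1e-05 × 111000 = 1.11 m along the meridian.
E–W at 42.98°: 1e-05° × 111000 × cos 42.98° = 1e-05 × 111000 × 0.7316 ≈ 0.812067 m.
Combining orthogonally: (1.11² + 0.812067²)^½ ≈ 1.37534 m.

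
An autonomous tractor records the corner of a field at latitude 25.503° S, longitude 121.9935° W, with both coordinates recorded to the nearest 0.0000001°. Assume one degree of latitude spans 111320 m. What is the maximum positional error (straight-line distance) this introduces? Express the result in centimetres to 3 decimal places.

0.750 centimetres

Rounding to 7 decimal places leaves each coordinate within ±5e-08° of the true value.
North–south component: 5e-08° × 111320 = 0.005566 m.
East–west component at 25.503°: 5e-08° × 111320 × cos 25.503° ≈ 5e-08 × 100473 ≈ 0.00502366 m.
Worst case both components are at the extreme and orthogonal: √(0.005566² + 0.00502366²) ≈ 0.00749784 m.
That is 0.00749784 m = 0.74978 cm.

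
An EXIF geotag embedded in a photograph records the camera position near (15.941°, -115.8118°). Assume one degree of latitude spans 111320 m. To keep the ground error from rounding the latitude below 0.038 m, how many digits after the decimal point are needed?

One degree of latitude covers 111320 m.
N decimal places → at most half a unit in the last place, 0.5 × 10⁻ᴺ° = 111320/2 × 10⁻ᴺ m.
Setting 55660 × 10⁻ᴺ ≤ 0.038 gives 10ᴺ ≥ 1.465e+06, i.e. N ≥ 6.17.
N = 6 would give 0.0557 m (too coarse); N = 7 gives 0.00557 m ≤ 0.038 m.

7 decimal places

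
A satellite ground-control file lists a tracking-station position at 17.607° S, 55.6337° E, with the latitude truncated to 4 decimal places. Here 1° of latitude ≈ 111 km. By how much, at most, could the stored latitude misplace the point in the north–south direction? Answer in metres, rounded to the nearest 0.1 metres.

11.1 metres

Truncating at 4 decimal places can drop up to a full unit in the last place, so the latitude may be off by as much as 0.0001°.
So the N–S error is at most 0.0001 × 111000 = 11.1 m.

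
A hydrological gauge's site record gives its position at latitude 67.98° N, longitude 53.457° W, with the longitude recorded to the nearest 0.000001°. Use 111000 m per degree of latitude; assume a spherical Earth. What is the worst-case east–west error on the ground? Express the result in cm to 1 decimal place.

2.1 cm

Rounding to 6 decimal places leaves the longitude within ±5e-07° of the true value.
Parallels shrink by cos φ, so at 67.98° a degree of longitude is 111000 × 0.3749 ≈ 41617.3 m.
East–west error: 5e-07° × 41617.3 m/° ≈ 0.0208086 m.
That is 0.0208086 m = 2.0809 cm.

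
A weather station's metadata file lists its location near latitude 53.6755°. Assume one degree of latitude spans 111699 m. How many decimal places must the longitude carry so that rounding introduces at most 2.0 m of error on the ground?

At 53.6755° one degree of longitude covers 111699 × cos 53.6755° ≈ 111699 × 0.5924 ≈ 66165.8 m.
N decimal places → at most half a unit in the last place, 0.5 × 10⁻ᴺ° = 66165.8/2 × 10⁻ᴺ m.
Need 0.5 × 66165.8 × 10⁻ᴺ ≤ 2.0 → 10⁻ᴺ ≤ 6.045e-05, so N ≥ 4.22.
So 5 decimal places suffice (0.331 m); 4 would allow up to 3.31 m.

5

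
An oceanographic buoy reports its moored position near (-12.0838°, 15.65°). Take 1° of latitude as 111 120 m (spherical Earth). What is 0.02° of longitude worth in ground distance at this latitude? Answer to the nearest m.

0.02° of longitude at 12.0838° is 0.02 × 111120 × cos 12.0838° ≈ 0.02 × 108658 = 2173.16 m.

2173 m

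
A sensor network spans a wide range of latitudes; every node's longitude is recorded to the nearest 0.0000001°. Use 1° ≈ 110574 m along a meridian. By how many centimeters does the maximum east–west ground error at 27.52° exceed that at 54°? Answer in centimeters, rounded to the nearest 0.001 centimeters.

Rounding to 7 decimal places leaves the longitude within ±5e-08° of the true value.
Error at 27.52° = 5e-08° × 110574 × cos 27.52° ≈ 0.0055287 × 0.8868 = 0.0049031 m.
At 54°: 5e-08° × 110574 × cos 54° = 5e-08 × 110574 × 0.5878 ≈ 0.0032497 m.
So the lower-latitude error exceeds the higher by 0.0049031 − 0.0032497 = 0.0016534 m.
That is 0.00165344 m = 0.16534 cm.

0.165 centimeters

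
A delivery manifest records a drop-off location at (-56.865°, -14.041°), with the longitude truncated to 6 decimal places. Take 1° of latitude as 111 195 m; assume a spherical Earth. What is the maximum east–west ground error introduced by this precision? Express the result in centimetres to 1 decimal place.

6.1 centimetres

Truncating at 6 decimal places can drop up to a full unit in the last place, so the longitude may be off by as much as 1e-06°.
One degree of longitude at 56.865° is 111195 × cos 56.865° ≈ 111195 × 0.5466 = 60780.7 m.
So at most 1e-06° × 60780.7 ≈ 0.0607807 m east–west.
That is 0.0607807 m = 6.0781 cm.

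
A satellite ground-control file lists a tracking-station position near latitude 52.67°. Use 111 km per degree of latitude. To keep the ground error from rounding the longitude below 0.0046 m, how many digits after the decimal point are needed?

7 decimal places

At 52.67° one degree of longitude covers 111000 × cos 52.67° ≈ 111000 × 0.6064 ≈ 67310.9 m.
N decimal places → at most half a unit in the last place, 0.5 × 10⁻ᴺ° = 67310.9/2 × 10⁻ᴺ m.
Need 0.5 × 67310.9 × 10⁻ᴺ ≤ 0.0046 → 10⁻ᴺ ≤ 1.367e-07, so N ≥ 6.86.
So 7 decimal places suffice (0.00337 m); 6 would allow up to 0.0337 m.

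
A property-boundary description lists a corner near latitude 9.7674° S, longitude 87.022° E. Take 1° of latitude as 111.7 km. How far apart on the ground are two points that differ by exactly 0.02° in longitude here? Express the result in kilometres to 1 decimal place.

At 9.7674° a degree of longitude is 111700 × cos 9.7674° ≈ 110081 m, so 0.02° corresponds to 2201.62 m.
That is 2201.62 m = 2.2016 km.

2.2 kilometres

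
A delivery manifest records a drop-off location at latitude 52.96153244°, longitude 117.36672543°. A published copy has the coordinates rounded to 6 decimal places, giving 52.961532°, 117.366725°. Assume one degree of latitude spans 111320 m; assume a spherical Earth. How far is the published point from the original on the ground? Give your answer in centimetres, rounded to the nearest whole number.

Δlat = 52.96153244 − 52.961532 = +0.00000044°; Δlon = 117.36672543 − 117.366725 = +0.00000043°.
North–south shift: 0.00000044 × 111320 = 0.0489808 m.
E–W at 52.9615°: 0.00000043° × 111320 × cos 52.9615° = 0.00000043 × 111320 × 0.6024 ≈ 0.0288331 m.
Hypotenuse of the two orthogonal shifts: √(0.0489808² + 0.0288331²) = 0.0568372 m.
That is 0.0568372 m = 5.6837 cm.

6 centimetres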